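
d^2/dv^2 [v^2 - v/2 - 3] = 2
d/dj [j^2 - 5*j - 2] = 2*j - 5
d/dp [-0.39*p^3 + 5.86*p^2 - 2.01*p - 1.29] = -1.17*p^2 + 11.72*p - 2.01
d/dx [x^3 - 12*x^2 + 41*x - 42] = 3*x^2 - 24*x + 41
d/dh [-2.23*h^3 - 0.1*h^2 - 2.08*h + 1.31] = -6.69*h^2 - 0.2*h - 2.08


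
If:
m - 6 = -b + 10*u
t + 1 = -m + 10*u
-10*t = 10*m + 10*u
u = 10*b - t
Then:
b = -76/99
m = 760/99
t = -769/99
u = 1/11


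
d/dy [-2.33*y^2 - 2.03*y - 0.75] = -4.66*y - 2.03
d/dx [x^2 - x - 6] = 2*x - 1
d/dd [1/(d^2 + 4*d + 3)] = 2*(-d - 2)/(d^2 + 4*d + 3)^2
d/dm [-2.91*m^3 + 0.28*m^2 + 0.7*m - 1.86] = -8.73*m^2 + 0.56*m + 0.7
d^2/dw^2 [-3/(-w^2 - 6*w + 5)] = 6*(-w^2 - 6*w + 4*(w + 3)^2 + 5)/(w^2 + 6*w - 5)^3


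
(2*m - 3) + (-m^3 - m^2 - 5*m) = -m^3 - m^2 - 3*m - 3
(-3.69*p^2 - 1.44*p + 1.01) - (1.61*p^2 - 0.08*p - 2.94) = -5.3*p^2 - 1.36*p + 3.95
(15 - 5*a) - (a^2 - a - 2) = -a^2 - 4*a + 17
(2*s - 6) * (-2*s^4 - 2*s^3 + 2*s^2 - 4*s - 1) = -4*s^5 + 8*s^4 + 16*s^3 - 20*s^2 + 22*s + 6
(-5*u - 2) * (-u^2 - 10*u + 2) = 5*u^3 + 52*u^2 + 10*u - 4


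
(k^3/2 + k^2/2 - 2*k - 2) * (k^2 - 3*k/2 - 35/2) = k^5/2 - k^4/4 - 23*k^3/2 - 31*k^2/4 + 38*k + 35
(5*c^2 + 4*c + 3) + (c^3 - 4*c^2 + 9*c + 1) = c^3 + c^2 + 13*c + 4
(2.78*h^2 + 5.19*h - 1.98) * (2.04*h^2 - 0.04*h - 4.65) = 5.6712*h^4 + 10.4764*h^3 - 17.1738*h^2 - 24.0543*h + 9.207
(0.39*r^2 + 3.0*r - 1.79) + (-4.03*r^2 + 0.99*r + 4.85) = -3.64*r^2 + 3.99*r + 3.06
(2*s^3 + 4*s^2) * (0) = 0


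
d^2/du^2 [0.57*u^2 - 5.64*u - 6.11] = 1.14000000000000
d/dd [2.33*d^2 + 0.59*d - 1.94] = 4.66*d + 0.59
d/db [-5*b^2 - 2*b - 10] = -10*b - 2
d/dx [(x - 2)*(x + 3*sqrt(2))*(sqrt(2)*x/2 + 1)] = 3*sqrt(2)*x^2/2 - 2*sqrt(2)*x + 8*x - 8 + 3*sqrt(2)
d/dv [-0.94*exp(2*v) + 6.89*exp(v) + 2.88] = (6.89 - 1.88*exp(v))*exp(v)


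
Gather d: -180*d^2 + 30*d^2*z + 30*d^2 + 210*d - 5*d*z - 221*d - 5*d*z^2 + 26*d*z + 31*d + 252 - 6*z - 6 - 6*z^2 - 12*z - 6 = d^2*(30*z - 150) + d*(-5*z^2 + 21*z + 20) - 6*z^2 - 18*z + 240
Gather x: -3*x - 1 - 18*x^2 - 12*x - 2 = -18*x^2 - 15*x - 3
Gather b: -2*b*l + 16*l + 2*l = -2*b*l + 18*l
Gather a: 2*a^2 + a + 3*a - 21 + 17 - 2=2*a^2 + 4*a - 6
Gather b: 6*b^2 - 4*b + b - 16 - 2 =6*b^2 - 3*b - 18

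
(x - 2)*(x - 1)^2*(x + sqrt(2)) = x^4 - 4*x^3 + sqrt(2)*x^3 - 4*sqrt(2)*x^2 + 5*x^2 - 2*x + 5*sqrt(2)*x - 2*sqrt(2)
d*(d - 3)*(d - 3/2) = d^3 - 9*d^2/2 + 9*d/2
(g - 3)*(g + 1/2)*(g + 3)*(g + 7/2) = g^4 + 4*g^3 - 29*g^2/4 - 36*g - 63/4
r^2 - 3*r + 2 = (r - 2)*(r - 1)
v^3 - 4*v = v*(v - 2)*(v + 2)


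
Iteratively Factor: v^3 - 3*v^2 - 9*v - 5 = (v + 1)*(v^2 - 4*v - 5) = (v + 1)^2*(v - 5)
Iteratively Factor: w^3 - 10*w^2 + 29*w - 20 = (w - 1)*(w^2 - 9*w + 20) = (w - 4)*(w - 1)*(w - 5)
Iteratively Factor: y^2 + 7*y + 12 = (y + 4)*(y + 3)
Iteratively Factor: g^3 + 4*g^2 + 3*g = (g)*(g^2 + 4*g + 3) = g*(g + 3)*(g + 1)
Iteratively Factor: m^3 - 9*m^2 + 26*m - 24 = (m - 3)*(m^2 - 6*m + 8) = (m - 3)*(m - 2)*(m - 4)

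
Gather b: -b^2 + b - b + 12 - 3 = 9 - b^2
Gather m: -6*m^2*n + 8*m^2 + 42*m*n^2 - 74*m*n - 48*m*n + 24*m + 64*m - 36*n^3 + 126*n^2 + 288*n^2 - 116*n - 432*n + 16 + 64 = m^2*(8 - 6*n) + m*(42*n^2 - 122*n + 88) - 36*n^3 + 414*n^2 - 548*n + 80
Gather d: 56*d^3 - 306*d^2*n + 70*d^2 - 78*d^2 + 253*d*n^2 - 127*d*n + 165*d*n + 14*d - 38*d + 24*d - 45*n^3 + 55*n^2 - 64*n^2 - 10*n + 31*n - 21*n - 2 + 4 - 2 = 56*d^3 + d^2*(-306*n - 8) + d*(253*n^2 + 38*n) - 45*n^3 - 9*n^2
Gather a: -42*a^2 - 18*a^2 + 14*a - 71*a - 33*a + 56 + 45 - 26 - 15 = -60*a^2 - 90*a + 60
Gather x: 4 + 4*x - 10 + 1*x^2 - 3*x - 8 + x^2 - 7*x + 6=2*x^2 - 6*x - 8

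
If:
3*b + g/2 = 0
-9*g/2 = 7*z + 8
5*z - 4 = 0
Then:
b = 68/135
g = -136/45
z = 4/5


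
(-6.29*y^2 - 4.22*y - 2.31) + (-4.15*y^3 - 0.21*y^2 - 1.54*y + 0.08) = -4.15*y^3 - 6.5*y^2 - 5.76*y - 2.23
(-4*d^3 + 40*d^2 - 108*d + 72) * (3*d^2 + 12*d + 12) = -12*d^5 + 72*d^4 + 108*d^3 - 600*d^2 - 432*d + 864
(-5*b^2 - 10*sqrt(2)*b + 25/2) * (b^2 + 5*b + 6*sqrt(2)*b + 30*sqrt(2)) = -5*b^4 - 40*sqrt(2)*b^3 - 25*b^3 - 200*sqrt(2)*b^2 - 215*b^2/2 - 1075*b/2 + 75*sqrt(2)*b + 375*sqrt(2)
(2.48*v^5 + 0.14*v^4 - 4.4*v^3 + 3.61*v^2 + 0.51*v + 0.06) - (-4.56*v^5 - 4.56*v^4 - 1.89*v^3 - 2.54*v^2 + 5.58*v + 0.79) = 7.04*v^5 + 4.7*v^4 - 2.51*v^3 + 6.15*v^2 - 5.07*v - 0.73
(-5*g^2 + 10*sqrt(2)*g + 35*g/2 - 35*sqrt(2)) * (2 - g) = 5*g^3 - 55*g^2/2 - 10*sqrt(2)*g^2 + 35*g + 55*sqrt(2)*g - 70*sqrt(2)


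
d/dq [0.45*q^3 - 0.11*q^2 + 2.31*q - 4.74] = 1.35*q^2 - 0.22*q + 2.31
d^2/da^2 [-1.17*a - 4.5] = 0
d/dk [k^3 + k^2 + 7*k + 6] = 3*k^2 + 2*k + 7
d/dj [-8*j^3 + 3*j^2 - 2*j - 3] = -24*j^2 + 6*j - 2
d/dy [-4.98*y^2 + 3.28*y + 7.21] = 3.28 - 9.96*y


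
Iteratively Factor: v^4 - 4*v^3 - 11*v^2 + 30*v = (v + 3)*(v^3 - 7*v^2 + 10*v) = (v - 2)*(v + 3)*(v^2 - 5*v) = (v - 5)*(v - 2)*(v + 3)*(v)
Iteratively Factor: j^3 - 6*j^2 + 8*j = (j - 4)*(j^2 - 2*j) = (j - 4)*(j - 2)*(j)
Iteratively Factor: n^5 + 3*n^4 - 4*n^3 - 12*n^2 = (n)*(n^4 + 3*n^3 - 4*n^2 - 12*n) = n^2*(n^3 + 3*n^2 - 4*n - 12) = n^2*(n + 3)*(n^2 - 4) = n^2*(n + 2)*(n + 3)*(n - 2)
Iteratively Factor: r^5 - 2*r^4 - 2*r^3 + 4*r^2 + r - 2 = (r - 1)*(r^4 - r^3 - 3*r^2 + r + 2) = (r - 1)*(r + 1)*(r^3 - 2*r^2 - r + 2) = (r - 2)*(r - 1)*(r + 1)*(r^2 - 1) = (r - 2)*(r - 1)*(r + 1)^2*(r - 1)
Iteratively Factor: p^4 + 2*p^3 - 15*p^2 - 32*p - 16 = (p + 4)*(p^3 - 2*p^2 - 7*p - 4) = (p + 1)*(p + 4)*(p^2 - 3*p - 4) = (p + 1)^2*(p + 4)*(p - 4)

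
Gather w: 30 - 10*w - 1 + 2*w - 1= 28 - 8*w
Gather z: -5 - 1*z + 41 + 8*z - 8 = 7*z + 28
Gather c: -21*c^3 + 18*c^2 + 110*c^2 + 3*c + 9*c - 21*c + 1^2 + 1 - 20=-21*c^3 + 128*c^2 - 9*c - 18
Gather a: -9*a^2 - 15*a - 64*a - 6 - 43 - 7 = -9*a^2 - 79*a - 56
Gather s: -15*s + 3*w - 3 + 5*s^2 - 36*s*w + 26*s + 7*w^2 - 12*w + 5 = 5*s^2 + s*(11 - 36*w) + 7*w^2 - 9*w + 2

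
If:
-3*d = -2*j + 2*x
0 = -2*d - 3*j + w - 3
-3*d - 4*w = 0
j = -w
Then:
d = -3/5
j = -9/20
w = 9/20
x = 9/20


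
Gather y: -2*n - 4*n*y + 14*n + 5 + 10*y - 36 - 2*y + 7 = 12*n + y*(8 - 4*n) - 24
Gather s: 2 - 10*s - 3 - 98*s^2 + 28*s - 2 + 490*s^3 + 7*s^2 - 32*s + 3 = 490*s^3 - 91*s^2 - 14*s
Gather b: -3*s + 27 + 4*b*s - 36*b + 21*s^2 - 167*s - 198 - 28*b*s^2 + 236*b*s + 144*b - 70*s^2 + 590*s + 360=b*(-28*s^2 + 240*s + 108) - 49*s^2 + 420*s + 189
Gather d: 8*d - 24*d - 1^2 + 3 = 2 - 16*d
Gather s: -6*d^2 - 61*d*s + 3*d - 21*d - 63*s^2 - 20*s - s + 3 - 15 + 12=-6*d^2 - 18*d - 63*s^2 + s*(-61*d - 21)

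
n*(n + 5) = n^2 + 5*n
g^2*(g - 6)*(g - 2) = g^4 - 8*g^3 + 12*g^2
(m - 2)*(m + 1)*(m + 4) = m^3 + 3*m^2 - 6*m - 8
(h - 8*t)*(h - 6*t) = h^2 - 14*h*t + 48*t^2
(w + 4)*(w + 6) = w^2 + 10*w + 24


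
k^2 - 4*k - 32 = (k - 8)*(k + 4)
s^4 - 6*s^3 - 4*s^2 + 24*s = s*(s - 6)*(s - 2)*(s + 2)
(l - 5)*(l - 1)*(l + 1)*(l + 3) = l^4 - 2*l^3 - 16*l^2 + 2*l + 15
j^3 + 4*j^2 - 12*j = j*(j - 2)*(j + 6)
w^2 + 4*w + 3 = (w + 1)*(w + 3)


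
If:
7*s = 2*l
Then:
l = 7*s/2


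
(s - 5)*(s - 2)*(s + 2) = s^3 - 5*s^2 - 4*s + 20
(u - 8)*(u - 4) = u^2 - 12*u + 32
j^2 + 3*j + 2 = (j + 1)*(j + 2)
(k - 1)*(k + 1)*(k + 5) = k^3 + 5*k^2 - k - 5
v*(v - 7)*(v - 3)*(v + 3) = v^4 - 7*v^3 - 9*v^2 + 63*v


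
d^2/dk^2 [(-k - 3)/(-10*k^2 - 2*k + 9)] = 4*(2*(k + 3)*(10*k + 1)^2 - (15*k + 16)*(10*k^2 + 2*k - 9))/(10*k^2 + 2*k - 9)^3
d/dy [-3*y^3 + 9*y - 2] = 9 - 9*y^2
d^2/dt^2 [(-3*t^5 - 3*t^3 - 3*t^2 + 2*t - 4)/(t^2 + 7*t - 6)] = 2*(-9*t^7 - 168*t^6 - 720*t^5 + 1890*t^4 - 1222*t^3 + 312*t^2 - 372*t - 244)/(t^6 + 21*t^5 + 129*t^4 + 91*t^3 - 774*t^2 + 756*t - 216)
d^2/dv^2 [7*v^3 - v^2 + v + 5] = 42*v - 2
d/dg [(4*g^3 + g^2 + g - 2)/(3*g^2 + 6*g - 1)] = (12*g^4 + 48*g^3 - 9*g^2 + 10*g + 11)/(9*g^4 + 36*g^3 + 30*g^2 - 12*g + 1)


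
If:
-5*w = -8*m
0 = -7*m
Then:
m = 0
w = 0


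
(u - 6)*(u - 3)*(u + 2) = u^3 - 7*u^2 + 36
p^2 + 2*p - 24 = (p - 4)*(p + 6)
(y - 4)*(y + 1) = y^2 - 3*y - 4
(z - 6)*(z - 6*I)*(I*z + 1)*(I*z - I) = -z^4 + 7*z^3 + 7*I*z^3 - 49*I*z^2 - 42*z + 42*I*z + 36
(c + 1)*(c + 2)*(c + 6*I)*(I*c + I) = I*c^4 - 6*c^3 + 4*I*c^3 - 24*c^2 + 5*I*c^2 - 30*c + 2*I*c - 12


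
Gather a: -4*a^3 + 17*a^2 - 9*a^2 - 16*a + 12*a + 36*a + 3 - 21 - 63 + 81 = -4*a^3 + 8*a^2 + 32*a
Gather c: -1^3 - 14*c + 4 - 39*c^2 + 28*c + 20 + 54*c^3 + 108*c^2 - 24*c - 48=54*c^3 + 69*c^2 - 10*c - 25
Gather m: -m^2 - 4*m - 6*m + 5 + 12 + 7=-m^2 - 10*m + 24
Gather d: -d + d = 0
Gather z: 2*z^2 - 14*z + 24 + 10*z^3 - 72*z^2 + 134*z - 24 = 10*z^3 - 70*z^2 + 120*z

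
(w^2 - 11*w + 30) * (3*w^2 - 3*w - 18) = 3*w^4 - 36*w^3 + 105*w^2 + 108*w - 540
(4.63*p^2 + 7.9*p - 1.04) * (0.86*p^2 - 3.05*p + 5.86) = 3.9818*p^4 - 7.3275*p^3 + 2.1424*p^2 + 49.466*p - 6.0944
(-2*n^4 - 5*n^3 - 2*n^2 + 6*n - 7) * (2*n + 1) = -4*n^5 - 12*n^4 - 9*n^3 + 10*n^2 - 8*n - 7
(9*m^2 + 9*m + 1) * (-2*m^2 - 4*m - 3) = -18*m^4 - 54*m^3 - 65*m^2 - 31*m - 3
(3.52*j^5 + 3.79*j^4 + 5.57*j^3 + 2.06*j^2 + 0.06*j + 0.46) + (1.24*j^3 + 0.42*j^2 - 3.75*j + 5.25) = 3.52*j^5 + 3.79*j^4 + 6.81*j^3 + 2.48*j^2 - 3.69*j + 5.71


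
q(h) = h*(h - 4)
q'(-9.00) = -22.00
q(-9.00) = 117.00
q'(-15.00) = -34.00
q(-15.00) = 285.00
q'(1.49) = -1.02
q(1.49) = -3.74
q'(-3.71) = -11.42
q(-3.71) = 28.60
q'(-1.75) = -7.50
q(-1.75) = 10.06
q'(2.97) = 1.94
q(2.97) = -3.06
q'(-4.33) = -12.66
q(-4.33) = 36.07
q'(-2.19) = -8.38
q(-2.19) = 13.56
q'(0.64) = -2.72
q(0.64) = -2.15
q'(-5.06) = -14.12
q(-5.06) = 45.84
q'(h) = 2*h - 4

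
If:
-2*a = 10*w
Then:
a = -5*w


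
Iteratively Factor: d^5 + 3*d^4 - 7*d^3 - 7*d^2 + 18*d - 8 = (d - 1)*(d^4 + 4*d^3 - 3*d^2 - 10*d + 8) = (d - 1)*(d + 2)*(d^3 + 2*d^2 - 7*d + 4) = (d - 1)^2*(d + 2)*(d^2 + 3*d - 4) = (d - 1)^2*(d + 2)*(d + 4)*(d - 1)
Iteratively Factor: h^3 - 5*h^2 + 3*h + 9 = (h - 3)*(h^2 - 2*h - 3) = (h - 3)*(h + 1)*(h - 3)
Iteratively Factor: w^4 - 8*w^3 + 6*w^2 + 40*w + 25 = (w + 1)*(w^3 - 9*w^2 + 15*w + 25) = (w - 5)*(w + 1)*(w^2 - 4*w - 5) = (w - 5)*(w + 1)^2*(w - 5)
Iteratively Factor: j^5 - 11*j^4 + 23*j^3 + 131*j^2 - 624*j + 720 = (j - 3)*(j^4 - 8*j^3 - j^2 + 128*j - 240) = (j - 3)*(j + 4)*(j^3 - 12*j^2 + 47*j - 60) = (j - 4)*(j - 3)*(j + 4)*(j^2 - 8*j + 15) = (j - 5)*(j - 4)*(j - 3)*(j + 4)*(j - 3)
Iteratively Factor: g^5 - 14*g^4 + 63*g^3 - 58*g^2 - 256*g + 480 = (g - 3)*(g^4 - 11*g^3 + 30*g^2 + 32*g - 160) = (g - 4)*(g - 3)*(g^3 - 7*g^2 + 2*g + 40) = (g - 4)^2*(g - 3)*(g^2 - 3*g - 10) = (g - 5)*(g - 4)^2*(g - 3)*(g + 2)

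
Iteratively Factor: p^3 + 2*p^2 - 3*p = (p)*(p^2 + 2*p - 3) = p*(p - 1)*(p + 3)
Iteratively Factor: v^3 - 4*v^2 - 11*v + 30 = (v + 3)*(v^2 - 7*v + 10) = (v - 2)*(v + 3)*(v - 5)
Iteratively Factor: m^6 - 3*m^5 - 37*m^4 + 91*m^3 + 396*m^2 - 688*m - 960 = (m + 1)*(m^5 - 4*m^4 - 33*m^3 + 124*m^2 + 272*m - 960) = (m - 4)*(m + 1)*(m^4 - 33*m^2 - 8*m + 240) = (m - 5)*(m - 4)*(m + 1)*(m^3 + 5*m^2 - 8*m - 48) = (m - 5)*(m - 4)*(m - 3)*(m + 1)*(m^2 + 8*m + 16) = (m - 5)*(m - 4)*(m - 3)*(m + 1)*(m + 4)*(m + 4)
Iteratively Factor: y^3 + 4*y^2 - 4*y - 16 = (y + 2)*(y^2 + 2*y - 8) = (y - 2)*(y + 2)*(y + 4)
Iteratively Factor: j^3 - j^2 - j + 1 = (j + 1)*(j^2 - 2*j + 1) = (j - 1)*(j + 1)*(j - 1)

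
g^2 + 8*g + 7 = (g + 1)*(g + 7)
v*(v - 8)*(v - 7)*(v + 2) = v^4 - 13*v^3 + 26*v^2 + 112*v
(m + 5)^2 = m^2 + 10*m + 25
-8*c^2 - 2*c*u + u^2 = (-4*c + u)*(2*c + u)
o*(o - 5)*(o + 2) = o^3 - 3*o^2 - 10*o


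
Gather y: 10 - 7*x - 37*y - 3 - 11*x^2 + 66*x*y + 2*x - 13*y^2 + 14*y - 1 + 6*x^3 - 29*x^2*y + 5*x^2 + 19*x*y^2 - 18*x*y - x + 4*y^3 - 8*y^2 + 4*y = 6*x^3 - 6*x^2 - 6*x + 4*y^3 + y^2*(19*x - 21) + y*(-29*x^2 + 48*x - 19) + 6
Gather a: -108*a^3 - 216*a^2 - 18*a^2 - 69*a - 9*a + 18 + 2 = -108*a^3 - 234*a^2 - 78*a + 20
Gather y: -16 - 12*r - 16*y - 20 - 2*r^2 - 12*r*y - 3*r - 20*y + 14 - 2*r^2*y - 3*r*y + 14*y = -2*r^2 - 15*r + y*(-2*r^2 - 15*r - 22) - 22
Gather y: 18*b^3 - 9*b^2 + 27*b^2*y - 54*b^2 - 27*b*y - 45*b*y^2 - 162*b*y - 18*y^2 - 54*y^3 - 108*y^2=18*b^3 - 63*b^2 - 54*y^3 + y^2*(-45*b - 126) + y*(27*b^2 - 189*b)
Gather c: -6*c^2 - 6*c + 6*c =-6*c^2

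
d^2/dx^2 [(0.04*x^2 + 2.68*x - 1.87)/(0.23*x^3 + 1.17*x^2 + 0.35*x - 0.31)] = (0.004232*x^6 + 0.850632*x^5 + 3.120732*x^4 - 1.13848*x^3 - 13.882212*x^2 + 0.437640000000001*x - 1.2254)/(0.012167*x^9 + 0.185679*x^8 + 1.000086*x^7 + 2.117526*x^6 + 1.021344*x^5 - 0.992832*x^4 - 0.652486*x^3 + 0.223386*x^2 + 0.100905*x - 0.029791)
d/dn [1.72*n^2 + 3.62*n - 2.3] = 3.44*n + 3.62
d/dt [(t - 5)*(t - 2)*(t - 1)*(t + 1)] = 4*t^3 - 21*t^2 + 18*t + 7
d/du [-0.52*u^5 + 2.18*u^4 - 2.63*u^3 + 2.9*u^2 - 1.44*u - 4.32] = -2.6*u^4 + 8.72*u^3 - 7.89*u^2 + 5.8*u - 1.44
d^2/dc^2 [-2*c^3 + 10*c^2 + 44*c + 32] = 20 - 12*c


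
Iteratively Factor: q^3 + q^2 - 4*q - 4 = (q + 2)*(q^2 - q - 2) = (q + 1)*(q + 2)*(q - 2)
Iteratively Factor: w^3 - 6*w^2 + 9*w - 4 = (w - 1)*(w^2 - 5*w + 4) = (w - 1)^2*(w - 4)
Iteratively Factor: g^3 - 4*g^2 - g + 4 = (g - 4)*(g^2 - 1) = (g - 4)*(g - 1)*(g + 1)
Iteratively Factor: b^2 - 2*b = (b)*(b - 2)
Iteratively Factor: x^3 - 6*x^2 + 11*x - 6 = (x - 3)*(x^2 - 3*x + 2) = (x - 3)*(x - 2)*(x - 1)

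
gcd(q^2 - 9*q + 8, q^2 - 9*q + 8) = q^2 - 9*q + 8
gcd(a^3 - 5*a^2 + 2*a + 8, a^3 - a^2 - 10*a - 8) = a^2 - 3*a - 4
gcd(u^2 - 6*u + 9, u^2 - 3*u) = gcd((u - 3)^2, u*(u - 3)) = u - 3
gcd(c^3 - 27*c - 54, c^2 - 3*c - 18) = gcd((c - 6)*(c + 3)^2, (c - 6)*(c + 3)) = c^2 - 3*c - 18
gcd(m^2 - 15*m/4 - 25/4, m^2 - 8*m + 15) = m - 5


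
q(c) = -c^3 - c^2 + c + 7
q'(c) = -3*c^2 - 2*c + 1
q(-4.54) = 75.43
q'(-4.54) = -51.75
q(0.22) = 7.16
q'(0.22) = 0.41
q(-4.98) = 100.73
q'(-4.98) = -63.44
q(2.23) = -6.83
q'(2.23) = -18.38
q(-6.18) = 198.66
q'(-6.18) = -101.22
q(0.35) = 7.18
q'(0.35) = -0.07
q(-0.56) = 6.30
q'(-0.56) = 1.18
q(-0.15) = 6.83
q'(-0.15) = 1.23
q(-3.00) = 22.00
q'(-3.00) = -20.00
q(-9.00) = 646.00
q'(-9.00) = -224.00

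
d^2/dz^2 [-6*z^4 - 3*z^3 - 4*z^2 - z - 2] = -72*z^2 - 18*z - 8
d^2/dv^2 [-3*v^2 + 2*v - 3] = -6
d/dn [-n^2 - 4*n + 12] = -2*n - 4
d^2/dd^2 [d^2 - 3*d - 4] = 2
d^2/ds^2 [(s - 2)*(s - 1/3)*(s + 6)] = 6*s + 22/3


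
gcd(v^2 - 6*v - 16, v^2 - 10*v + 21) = 1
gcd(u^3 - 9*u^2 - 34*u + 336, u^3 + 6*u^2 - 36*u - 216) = u + 6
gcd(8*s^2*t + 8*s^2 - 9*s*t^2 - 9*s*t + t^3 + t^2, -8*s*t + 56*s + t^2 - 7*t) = 8*s - t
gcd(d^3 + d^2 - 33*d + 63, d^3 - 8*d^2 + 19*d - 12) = d - 3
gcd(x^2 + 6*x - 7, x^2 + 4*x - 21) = x + 7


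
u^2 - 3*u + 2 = (u - 2)*(u - 1)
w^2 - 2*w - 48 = (w - 8)*(w + 6)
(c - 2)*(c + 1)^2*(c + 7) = c^4 + 7*c^3 - 3*c^2 - 23*c - 14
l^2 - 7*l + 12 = (l - 4)*(l - 3)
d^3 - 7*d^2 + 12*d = d*(d - 4)*(d - 3)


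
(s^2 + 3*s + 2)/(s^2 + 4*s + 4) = (s + 1)/(s + 2)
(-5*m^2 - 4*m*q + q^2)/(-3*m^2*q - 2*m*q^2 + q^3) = (-5*m + q)/(q*(-3*m + q))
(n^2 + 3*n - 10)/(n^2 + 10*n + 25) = (n - 2)/(n + 5)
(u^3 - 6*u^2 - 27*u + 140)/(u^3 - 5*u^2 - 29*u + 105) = (u - 4)/(u - 3)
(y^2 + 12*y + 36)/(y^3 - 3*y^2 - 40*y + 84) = (y + 6)/(y^2 - 9*y + 14)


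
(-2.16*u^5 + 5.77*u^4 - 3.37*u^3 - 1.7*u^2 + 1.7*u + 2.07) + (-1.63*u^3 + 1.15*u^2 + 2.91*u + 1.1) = -2.16*u^5 + 5.77*u^4 - 5.0*u^3 - 0.55*u^2 + 4.61*u + 3.17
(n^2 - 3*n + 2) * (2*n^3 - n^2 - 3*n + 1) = 2*n^5 - 7*n^4 + 4*n^3 + 8*n^2 - 9*n + 2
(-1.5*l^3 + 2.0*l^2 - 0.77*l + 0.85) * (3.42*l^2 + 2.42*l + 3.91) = -5.13*l^5 + 3.21*l^4 - 3.6584*l^3 + 8.8636*l^2 - 0.9537*l + 3.3235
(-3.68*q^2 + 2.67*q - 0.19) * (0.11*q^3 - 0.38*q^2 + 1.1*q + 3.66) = -0.4048*q^5 + 1.6921*q^4 - 5.0835*q^3 - 10.4596*q^2 + 9.5632*q - 0.6954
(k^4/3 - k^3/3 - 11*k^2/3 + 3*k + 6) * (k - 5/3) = k^5/3 - 8*k^4/9 - 28*k^3/9 + 82*k^2/9 + k - 10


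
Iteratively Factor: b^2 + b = (b + 1)*(b)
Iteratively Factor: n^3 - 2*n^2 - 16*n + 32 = (n - 4)*(n^2 + 2*n - 8) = (n - 4)*(n - 2)*(n + 4)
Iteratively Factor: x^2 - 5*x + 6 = (x - 2)*(x - 3)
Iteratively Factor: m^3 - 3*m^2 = (m)*(m^2 - 3*m) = m^2*(m - 3)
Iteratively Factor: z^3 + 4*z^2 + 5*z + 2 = (z + 1)*(z^2 + 3*z + 2) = (z + 1)^2*(z + 2)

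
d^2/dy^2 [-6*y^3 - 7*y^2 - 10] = -36*y - 14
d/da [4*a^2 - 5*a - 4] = 8*a - 5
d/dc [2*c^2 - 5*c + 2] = 4*c - 5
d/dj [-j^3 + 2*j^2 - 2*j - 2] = -3*j^2 + 4*j - 2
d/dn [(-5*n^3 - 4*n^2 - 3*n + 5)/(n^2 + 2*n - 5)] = 5*(-n^4 - 4*n^3 + 14*n^2 + 6*n + 1)/(n^4 + 4*n^3 - 6*n^2 - 20*n + 25)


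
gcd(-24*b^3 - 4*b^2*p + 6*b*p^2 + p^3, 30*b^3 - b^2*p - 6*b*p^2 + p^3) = 2*b + p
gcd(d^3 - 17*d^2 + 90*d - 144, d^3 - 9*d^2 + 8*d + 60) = d - 6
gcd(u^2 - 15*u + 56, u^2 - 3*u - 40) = u - 8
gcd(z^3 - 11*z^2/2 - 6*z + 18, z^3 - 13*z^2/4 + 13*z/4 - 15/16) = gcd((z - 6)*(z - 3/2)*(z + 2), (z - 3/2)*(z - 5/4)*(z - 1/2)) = z - 3/2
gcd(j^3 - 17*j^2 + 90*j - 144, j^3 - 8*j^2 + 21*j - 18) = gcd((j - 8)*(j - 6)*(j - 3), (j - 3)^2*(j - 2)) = j - 3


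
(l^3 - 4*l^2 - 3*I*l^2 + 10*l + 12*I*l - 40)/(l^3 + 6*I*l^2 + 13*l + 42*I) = (l^2 - l*(4 + 5*I) + 20*I)/(l^2 + 4*I*l + 21)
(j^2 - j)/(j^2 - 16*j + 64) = j*(j - 1)/(j^2 - 16*j + 64)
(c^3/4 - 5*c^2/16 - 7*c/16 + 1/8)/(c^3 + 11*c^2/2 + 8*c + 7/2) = (4*c^2 - 9*c + 2)/(8*(2*c^2 + 9*c + 7))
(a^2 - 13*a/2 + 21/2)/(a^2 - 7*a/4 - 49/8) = 4*(a - 3)/(4*a + 7)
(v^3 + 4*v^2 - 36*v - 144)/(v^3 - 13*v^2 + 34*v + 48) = (v^2 + 10*v + 24)/(v^2 - 7*v - 8)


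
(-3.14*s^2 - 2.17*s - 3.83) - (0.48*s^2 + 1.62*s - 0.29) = -3.62*s^2 - 3.79*s - 3.54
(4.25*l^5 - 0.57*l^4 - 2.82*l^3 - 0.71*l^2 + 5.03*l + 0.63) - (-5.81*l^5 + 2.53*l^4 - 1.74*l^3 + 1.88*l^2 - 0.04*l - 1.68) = 10.06*l^5 - 3.1*l^4 - 1.08*l^3 - 2.59*l^2 + 5.07*l + 2.31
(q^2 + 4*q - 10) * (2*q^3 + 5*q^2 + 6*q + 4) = 2*q^5 + 13*q^4 + 6*q^3 - 22*q^2 - 44*q - 40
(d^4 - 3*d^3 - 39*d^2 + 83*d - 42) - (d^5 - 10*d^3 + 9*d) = -d^5 + d^4 + 7*d^3 - 39*d^2 + 74*d - 42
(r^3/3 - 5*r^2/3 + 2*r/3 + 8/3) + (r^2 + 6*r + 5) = r^3/3 - 2*r^2/3 + 20*r/3 + 23/3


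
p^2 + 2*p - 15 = (p - 3)*(p + 5)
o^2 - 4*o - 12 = (o - 6)*(o + 2)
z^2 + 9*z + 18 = (z + 3)*(z + 6)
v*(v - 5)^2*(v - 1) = v^4 - 11*v^3 + 35*v^2 - 25*v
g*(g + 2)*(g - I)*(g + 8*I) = g^4 + 2*g^3 + 7*I*g^3 + 8*g^2 + 14*I*g^2 + 16*g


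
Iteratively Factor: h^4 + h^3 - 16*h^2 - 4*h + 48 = (h - 3)*(h^3 + 4*h^2 - 4*h - 16) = (h - 3)*(h + 2)*(h^2 + 2*h - 8) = (h - 3)*(h - 2)*(h + 2)*(h + 4)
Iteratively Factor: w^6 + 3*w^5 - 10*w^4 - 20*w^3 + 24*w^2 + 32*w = (w)*(w^5 + 3*w^4 - 10*w^3 - 20*w^2 + 24*w + 32) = w*(w - 2)*(w^4 + 5*w^3 - 20*w - 16) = w*(w - 2)*(w + 2)*(w^3 + 3*w^2 - 6*w - 8) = w*(w - 2)*(w + 2)*(w + 4)*(w^2 - w - 2) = w*(w - 2)*(w + 1)*(w + 2)*(w + 4)*(w - 2)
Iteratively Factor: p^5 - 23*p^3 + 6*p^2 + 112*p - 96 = (p - 4)*(p^4 + 4*p^3 - 7*p^2 - 22*p + 24) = (p - 4)*(p - 1)*(p^3 + 5*p^2 - 2*p - 24) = (p - 4)*(p - 2)*(p - 1)*(p^2 + 7*p + 12) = (p - 4)*(p - 2)*(p - 1)*(p + 4)*(p + 3)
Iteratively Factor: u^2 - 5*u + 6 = (u - 2)*(u - 3)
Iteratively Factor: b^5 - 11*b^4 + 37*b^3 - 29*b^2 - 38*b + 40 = (b - 1)*(b^4 - 10*b^3 + 27*b^2 - 2*b - 40) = (b - 1)*(b + 1)*(b^3 - 11*b^2 + 38*b - 40) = (b - 4)*(b - 1)*(b + 1)*(b^2 - 7*b + 10) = (b - 5)*(b - 4)*(b - 1)*(b + 1)*(b - 2)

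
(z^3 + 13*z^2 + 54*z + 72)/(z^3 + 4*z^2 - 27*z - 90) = (z + 4)/(z - 5)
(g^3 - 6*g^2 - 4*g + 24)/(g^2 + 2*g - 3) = (g^3 - 6*g^2 - 4*g + 24)/(g^2 + 2*g - 3)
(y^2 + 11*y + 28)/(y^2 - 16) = (y + 7)/(y - 4)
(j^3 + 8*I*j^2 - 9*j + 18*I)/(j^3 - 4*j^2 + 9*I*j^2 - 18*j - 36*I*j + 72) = (j - I)/(j - 4)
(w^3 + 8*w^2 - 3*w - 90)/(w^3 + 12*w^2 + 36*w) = (w^2 + 2*w - 15)/(w*(w + 6))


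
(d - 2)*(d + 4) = d^2 + 2*d - 8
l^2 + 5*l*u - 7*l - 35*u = (l - 7)*(l + 5*u)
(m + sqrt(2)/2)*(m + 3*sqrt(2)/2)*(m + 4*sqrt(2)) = m^3 + 6*sqrt(2)*m^2 + 35*m/2 + 6*sqrt(2)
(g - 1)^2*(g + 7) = g^3 + 5*g^2 - 13*g + 7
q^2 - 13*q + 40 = (q - 8)*(q - 5)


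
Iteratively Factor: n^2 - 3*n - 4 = (n - 4)*(n + 1)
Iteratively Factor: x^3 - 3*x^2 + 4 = (x - 2)*(x^2 - x - 2) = (x - 2)*(x + 1)*(x - 2)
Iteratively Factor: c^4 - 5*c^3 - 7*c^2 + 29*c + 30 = (c - 5)*(c^3 - 7*c - 6) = (c - 5)*(c + 2)*(c^2 - 2*c - 3) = (c - 5)*(c - 3)*(c + 2)*(c + 1)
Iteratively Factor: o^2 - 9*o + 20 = (o - 4)*(o - 5)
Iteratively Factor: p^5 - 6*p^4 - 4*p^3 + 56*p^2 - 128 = (p + 2)*(p^4 - 8*p^3 + 12*p^2 + 32*p - 64) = (p + 2)^2*(p^3 - 10*p^2 + 32*p - 32) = (p - 4)*(p + 2)^2*(p^2 - 6*p + 8) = (p - 4)^2*(p + 2)^2*(p - 2)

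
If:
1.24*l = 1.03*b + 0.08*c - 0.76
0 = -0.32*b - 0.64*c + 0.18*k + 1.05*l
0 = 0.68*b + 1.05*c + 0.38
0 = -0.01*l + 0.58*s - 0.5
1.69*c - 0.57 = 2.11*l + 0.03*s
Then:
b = 0.05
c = -0.39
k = 2.17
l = -0.60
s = 0.85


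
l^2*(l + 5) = l^3 + 5*l^2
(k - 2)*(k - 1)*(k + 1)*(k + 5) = k^4 + 3*k^3 - 11*k^2 - 3*k + 10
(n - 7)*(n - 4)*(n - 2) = n^3 - 13*n^2 + 50*n - 56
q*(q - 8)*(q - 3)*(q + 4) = q^4 - 7*q^3 - 20*q^2 + 96*q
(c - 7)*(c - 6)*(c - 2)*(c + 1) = c^4 - 14*c^3 + 53*c^2 - 16*c - 84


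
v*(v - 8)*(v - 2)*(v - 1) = v^4 - 11*v^3 + 26*v^2 - 16*v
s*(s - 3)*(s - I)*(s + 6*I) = s^4 - 3*s^3 + 5*I*s^3 + 6*s^2 - 15*I*s^2 - 18*s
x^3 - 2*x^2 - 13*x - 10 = (x - 5)*(x + 1)*(x + 2)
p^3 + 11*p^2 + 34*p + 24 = (p + 1)*(p + 4)*(p + 6)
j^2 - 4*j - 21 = (j - 7)*(j + 3)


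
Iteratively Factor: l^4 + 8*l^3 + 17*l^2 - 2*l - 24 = (l + 3)*(l^3 + 5*l^2 + 2*l - 8) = (l + 3)*(l + 4)*(l^2 + l - 2) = (l - 1)*(l + 3)*(l + 4)*(l + 2)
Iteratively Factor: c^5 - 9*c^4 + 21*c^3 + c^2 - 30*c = (c - 5)*(c^4 - 4*c^3 + c^2 + 6*c) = (c - 5)*(c - 2)*(c^3 - 2*c^2 - 3*c) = (c - 5)*(c - 2)*(c + 1)*(c^2 - 3*c) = (c - 5)*(c - 3)*(c - 2)*(c + 1)*(c)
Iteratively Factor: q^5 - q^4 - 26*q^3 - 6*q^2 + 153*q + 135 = (q - 5)*(q^4 + 4*q^3 - 6*q^2 - 36*q - 27) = (q - 5)*(q - 3)*(q^3 + 7*q^2 + 15*q + 9) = (q - 5)*(q - 3)*(q + 3)*(q^2 + 4*q + 3) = (q - 5)*(q - 3)*(q + 1)*(q + 3)*(q + 3)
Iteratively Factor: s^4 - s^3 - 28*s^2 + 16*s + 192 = (s - 4)*(s^3 + 3*s^2 - 16*s - 48) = (s - 4)*(s + 4)*(s^2 - s - 12) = (s - 4)^2*(s + 4)*(s + 3)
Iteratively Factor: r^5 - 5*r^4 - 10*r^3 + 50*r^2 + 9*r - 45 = (r - 5)*(r^4 - 10*r^2 + 9) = (r - 5)*(r - 1)*(r^3 + r^2 - 9*r - 9) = (r - 5)*(r - 1)*(r + 3)*(r^2 - 2*r - 3) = (r - 5)*(r - 1)*(r + 1)*(r + 3)*(r - 3)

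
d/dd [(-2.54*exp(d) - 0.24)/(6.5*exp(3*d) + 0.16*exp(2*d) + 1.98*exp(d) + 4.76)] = (33.02*exp(3*d) + 5.0864*exp(2*d) + 0.0768000000000004*exp(d) - 11.6152)*exp(d)/(42.25*exp(6*d) + 2.08*exp(5*d) + 25.7656*exp(4*d) + 62.5136*exp(3*d) + 5.4436*exp(2*d) + 18.8496*exp(d) + 22.6576)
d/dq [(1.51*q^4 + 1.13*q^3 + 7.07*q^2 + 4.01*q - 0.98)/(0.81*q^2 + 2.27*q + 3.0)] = (2.4462*q^5 + 11.1984*q^4 + 23.2502*q^3 + 22.9708*q^2 + 44.0076*q + 14.2546)/(0.6561*q^4 + 3.6774*q^3 + 10.0129*q^2 + 13.62*q + 9.0)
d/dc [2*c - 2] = 2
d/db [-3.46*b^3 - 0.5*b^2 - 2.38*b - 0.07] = -10.38*b^2 - 1.0*b - 2.38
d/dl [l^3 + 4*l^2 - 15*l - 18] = 3*l^2 + 8*l - 15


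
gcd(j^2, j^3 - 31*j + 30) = 1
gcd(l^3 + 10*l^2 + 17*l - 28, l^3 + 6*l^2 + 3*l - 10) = l - 1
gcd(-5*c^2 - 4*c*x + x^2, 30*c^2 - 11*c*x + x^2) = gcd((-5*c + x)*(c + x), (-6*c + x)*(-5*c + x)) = -5*c + x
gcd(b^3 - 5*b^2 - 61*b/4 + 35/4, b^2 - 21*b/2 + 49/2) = b - 7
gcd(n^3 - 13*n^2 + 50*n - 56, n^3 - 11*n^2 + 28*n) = n^2 - 11*n + 28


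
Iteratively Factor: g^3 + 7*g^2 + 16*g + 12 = (g + 2)*(g^2 + 5*g + 6) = (g + 2)^2*(g + 3)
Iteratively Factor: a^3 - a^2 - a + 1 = (a + 1)*(a^2 - 2*a + 1) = (a - 1)*(a + 1)*(a - 1)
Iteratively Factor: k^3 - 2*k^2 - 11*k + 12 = (k - 4)*(k^2 + 2*k - 3) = (k - 4)*(k - 1)*(k + 3)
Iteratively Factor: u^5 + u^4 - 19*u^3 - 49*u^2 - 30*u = (u + 1)*(u^4 - 19*u^2 - 30*u) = (u - 5)*(u + 1)*(u^3 + 5*u^2 + 6*u) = u*(u - 5)*(u + 1)*(u^2 + 5*u + 6) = u*(u - 5)*(u + 1)*(u + 2)*(u + 3)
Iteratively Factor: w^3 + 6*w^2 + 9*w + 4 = (w + 1)*(w^2 + 5*w + 4) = (w + 1)^2*(w + 4)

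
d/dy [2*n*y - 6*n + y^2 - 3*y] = 2*n + 2*y - 3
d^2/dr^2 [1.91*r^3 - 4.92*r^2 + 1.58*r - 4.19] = 11.46*r - 9.84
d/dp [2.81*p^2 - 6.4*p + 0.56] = 5.62*p - 6.4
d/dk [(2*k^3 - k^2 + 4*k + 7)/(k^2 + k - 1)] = (2*k^4 + 4*k^3 - 11*k^2 - 12*k - 11)/(k^4 + 2*k^3 - k^2 - 2*k + 1)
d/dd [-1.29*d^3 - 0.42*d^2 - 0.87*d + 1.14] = -3.87*d^2 - 0.84*d - 0.87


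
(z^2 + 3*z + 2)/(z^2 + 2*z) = (z + 1)/z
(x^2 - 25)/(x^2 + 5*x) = (x - 5)/x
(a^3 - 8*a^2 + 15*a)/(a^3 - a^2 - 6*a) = (a - 5)/(a + 2)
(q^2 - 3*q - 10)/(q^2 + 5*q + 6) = (q - 5)/(q + 3)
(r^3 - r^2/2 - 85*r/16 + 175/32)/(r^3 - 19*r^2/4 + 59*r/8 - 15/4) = (8*r^2 + 6*r - 35)/(4*(2*r^2 - 7*r + 6))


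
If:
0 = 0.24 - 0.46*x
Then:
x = 0.52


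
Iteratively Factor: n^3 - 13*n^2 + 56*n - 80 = (n - 4)*(n^2 - 9*n + 20) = (n - 5)*(n - 4)*(n - 4)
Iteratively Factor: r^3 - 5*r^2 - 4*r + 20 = (r - 5)*(r^2 - 4) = (r - 5)*(r - 2)*(r + 2)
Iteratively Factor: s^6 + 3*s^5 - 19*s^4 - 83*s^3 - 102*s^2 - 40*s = (s + 1)*(s^5 + 2*s^4 - 21*s^3 - 62*s^2 - 40*s) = (s + 1)*(s + 2)*(s^4 - 21*s^2 - 20*s) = s*(s + 1)*(s + 2)*(s^3 - 21*s - 20) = s*(s - 5)*(s + 1)*(s + 2)*(s^2 + 5*s + 4) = s*(s - 5)*(s + 1)^2*(s + 2)*(s + 4)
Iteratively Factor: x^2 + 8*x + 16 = (x + 4)*(x + 4)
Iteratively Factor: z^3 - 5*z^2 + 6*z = (z - 2)*(z^2 - 3*z) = z*(z - 2)*(z - 3)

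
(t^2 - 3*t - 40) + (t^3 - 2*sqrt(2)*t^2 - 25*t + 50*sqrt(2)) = t^3 - 2*sqrt(2)*t^2 + t^2 - 28*t - 40 + 50*sqrt(2)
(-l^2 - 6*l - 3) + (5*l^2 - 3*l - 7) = 4*l^2 - 9*l - 10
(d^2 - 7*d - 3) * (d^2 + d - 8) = d^4 - 6*d^3 - 18*d^2 + 53*d + 24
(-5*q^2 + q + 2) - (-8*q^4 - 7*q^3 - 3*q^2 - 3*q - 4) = 8*q^4 + 7*q^3 - 2*q^2 + 4*q + 6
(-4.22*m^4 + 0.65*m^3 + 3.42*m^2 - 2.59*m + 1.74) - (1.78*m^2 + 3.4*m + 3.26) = -4.22*m^4 + 0.65*m^3 + 1.64*m^2 - 5.99*m - 1.52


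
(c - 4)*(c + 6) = c^2 + 2*c - 24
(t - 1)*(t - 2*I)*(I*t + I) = I*t^3 + 2*t^2 - I*t - 2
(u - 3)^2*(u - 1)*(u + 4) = u^4 - 3*u^3 - 13*u^2 + 51*u - 36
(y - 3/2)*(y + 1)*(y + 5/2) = y^3 + 2*y^2 - 11*y/4 - 15/4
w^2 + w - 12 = (w - 3)*(w + 4)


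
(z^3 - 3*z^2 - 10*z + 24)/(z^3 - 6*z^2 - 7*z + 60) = (z - 2)/(z - 5)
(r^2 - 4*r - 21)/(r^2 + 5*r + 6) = (r - 7)/(r + 2)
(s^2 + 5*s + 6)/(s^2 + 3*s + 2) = (s + 3)/(s + 1)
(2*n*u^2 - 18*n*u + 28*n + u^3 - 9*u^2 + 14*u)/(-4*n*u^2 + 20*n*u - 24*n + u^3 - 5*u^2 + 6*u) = (2*n*u - 14*n + u^2 - 7*u)/(-4*n*u + 12*n + u^2 - 3*u)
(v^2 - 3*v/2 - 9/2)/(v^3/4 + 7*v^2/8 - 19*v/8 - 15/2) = 4*(2*v + 3)/(2*v^2 + 13*v + 20)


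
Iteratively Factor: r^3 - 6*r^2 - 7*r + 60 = (r + 3)*(r^2 - 9*r + 20) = (r - 4)*(r + 3)*(r - 5)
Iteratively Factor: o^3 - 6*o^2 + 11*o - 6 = (o - 1)*(o^2 - 5*o + 6) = (o - 3)*(o - 1)*(o - 2)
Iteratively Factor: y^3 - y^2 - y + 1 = (y - 1)*(y^2 - 1) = (y - 1)^2*(y + 1)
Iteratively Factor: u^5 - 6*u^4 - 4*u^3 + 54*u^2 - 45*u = (u)*(u^4 - 6*u^3 - 4*u^2 + 54*u - 45) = u*(u + 3)*(u^3 - 9*u^2 + 23*u - 15) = u*(u - 5)*(u + 3)*(u^2 - 4*u + 3) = u*(u - 5)*(u - 1)*(u + 3)*(u - 3)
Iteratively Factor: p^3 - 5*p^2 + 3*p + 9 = (p + 1)*(p^2 - 6*p + 9) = (p - 3)*(p + 1)*(p - 3)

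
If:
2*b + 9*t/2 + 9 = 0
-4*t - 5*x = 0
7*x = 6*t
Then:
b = -9/2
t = 0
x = 0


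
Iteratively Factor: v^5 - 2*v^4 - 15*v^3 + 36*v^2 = (v - 3)*(v^4 + v^3 - 12*v^2) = (v - 3)^2*(v^3 + 4*v^2) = v*(v - 3)^2*(v^2 + 4*v) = v*(v - 3)^2*(v + 4)*(v)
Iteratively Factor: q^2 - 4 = (q + 2)*(q - 2)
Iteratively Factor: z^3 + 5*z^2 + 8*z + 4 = (z + 1)*(z^2 + 4*z + 4) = (z + 1)*(z + 2)*(z + 2)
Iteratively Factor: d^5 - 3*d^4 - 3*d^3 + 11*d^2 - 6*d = (d - 1)*(d^4 - 2*d^3 - 5*d^2 + 6*d) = (d - 1)*(d + 2)*(d^3 - 4*d^2 + 3*d) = (d - 1)^2*(d + 2)*(d^2 - 3*d) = (d - 3)*(d - 1)^2*(d + 2)*(d)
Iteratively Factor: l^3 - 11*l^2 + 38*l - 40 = (l - 4)*(l^2 - 7*l + 10) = (l - 5)*(l - 4)*(l - 2)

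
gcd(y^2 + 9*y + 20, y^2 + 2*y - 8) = y + 4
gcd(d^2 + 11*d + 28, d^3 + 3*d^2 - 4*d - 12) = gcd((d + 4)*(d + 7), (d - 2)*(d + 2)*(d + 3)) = 1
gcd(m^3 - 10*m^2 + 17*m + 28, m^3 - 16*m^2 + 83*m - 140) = m^2 - 11*m + 28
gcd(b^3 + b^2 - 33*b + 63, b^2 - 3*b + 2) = 1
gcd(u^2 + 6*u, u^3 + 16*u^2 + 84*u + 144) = u + 6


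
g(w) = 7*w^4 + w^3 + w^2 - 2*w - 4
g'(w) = 28*w^3 + 3*w^2 + 2*w - 2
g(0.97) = 2.11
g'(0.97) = 28.32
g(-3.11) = 636.66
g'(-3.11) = -821.45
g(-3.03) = 573.45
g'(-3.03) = -759.42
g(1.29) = 16.62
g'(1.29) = 65.68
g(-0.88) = 2.05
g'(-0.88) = -20.52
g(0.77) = -2.03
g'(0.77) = 14.10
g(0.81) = -1.42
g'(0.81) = 16.47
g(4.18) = 2215.14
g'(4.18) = 2103.75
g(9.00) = 46715.00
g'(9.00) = 20671.00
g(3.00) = 593.00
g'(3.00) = 787.00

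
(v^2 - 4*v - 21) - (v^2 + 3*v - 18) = -7*v - 3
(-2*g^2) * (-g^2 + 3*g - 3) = 2*g^4 - 6*g^3 + 6*g^2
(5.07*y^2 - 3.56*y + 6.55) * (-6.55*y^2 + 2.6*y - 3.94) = -33.2085*y^4 + 36.5*y^3 - 72.1343*y^2 + 31.0564*y - 25.807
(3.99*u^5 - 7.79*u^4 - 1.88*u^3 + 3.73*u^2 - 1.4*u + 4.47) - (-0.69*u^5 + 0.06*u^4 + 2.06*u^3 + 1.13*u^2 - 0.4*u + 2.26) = 4.68*u^5 - 7.85*u^4 - 3.94*u^3 + 2.6*u^2 - 1.0*u + 2.21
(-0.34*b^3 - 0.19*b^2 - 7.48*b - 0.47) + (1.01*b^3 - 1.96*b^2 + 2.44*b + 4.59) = 0.67*b^3 - 2.15*b^2 - 5.04*b + 4.12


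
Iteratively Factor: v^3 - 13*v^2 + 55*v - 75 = (v - 5)*(v^2 - 8*v + 15) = (v - 5)*(v - 3)*(v - 5)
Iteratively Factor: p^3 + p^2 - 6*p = (p + 3)*(p^2 - 2*p) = p*(p + 3)*(p - 2)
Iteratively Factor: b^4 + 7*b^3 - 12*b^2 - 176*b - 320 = (b - 5)*(b^3 + 12*b^2 + 48*b + 64) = (b - 5)*(b + 4)*(b^2 + 8*b + 16) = (b - 5)*(b + 4)^2*(b + 4)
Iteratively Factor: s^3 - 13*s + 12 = (s - 1)*(s^2 + s - 12) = (s - 3)*(s - 1)*(s + 4)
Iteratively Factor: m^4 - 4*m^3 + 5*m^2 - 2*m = (m - 1)*(m^3 - 3*m^2 + 2*m) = (m - 1)^2*(m^2 - 2*m) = m*(m - 1)^2*(m - 2)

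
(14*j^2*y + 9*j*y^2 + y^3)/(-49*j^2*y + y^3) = (2*j + y)/(-7*j + y)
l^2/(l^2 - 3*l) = l/(l - 3)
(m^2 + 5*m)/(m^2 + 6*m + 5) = m/(m + 1)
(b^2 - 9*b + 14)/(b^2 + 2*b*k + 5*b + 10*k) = (b^2 - 9*b + 14)/(b^2 + 2*b*k + 5*b + 10*k)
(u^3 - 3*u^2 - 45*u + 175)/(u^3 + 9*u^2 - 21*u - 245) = (u - 5)/(u + 7)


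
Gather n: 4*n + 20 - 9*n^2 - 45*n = -9*n^2 - 41*n + 20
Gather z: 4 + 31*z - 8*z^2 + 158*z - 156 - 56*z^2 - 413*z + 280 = -64*z^2 - 224*z + 128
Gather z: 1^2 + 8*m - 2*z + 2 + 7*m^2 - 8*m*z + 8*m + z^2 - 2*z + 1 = 7*m^2 + 16*m + z^2 + z*(-8*m - 4) + 4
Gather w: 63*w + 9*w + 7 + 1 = 72*w + 8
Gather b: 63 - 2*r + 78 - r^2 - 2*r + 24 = -r^2 - 4*r + 165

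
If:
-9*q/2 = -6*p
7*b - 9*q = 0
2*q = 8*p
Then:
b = 0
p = 0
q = 0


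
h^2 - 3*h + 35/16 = (h - 7/4)*(h - 5/4)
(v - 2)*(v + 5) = v^2 + 3*v - 10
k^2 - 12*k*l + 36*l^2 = (k - 6*l)^2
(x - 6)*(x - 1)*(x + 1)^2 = x^4 - 5*x^3 - 7*x^2 + 5*x + 6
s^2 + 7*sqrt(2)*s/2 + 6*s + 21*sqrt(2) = (s + 6)*(s + 7*sqrt(2)/2)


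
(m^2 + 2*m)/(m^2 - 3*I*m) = (m + 2)/(m - 3*I)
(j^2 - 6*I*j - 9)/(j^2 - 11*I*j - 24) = (j - 3*I)/(j - 8*I)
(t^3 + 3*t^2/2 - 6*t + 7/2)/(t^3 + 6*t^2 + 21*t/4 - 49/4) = 2*(t - 1)/(2*t + 7)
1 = 1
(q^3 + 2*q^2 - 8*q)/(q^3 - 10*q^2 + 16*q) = (q + 4)/(q - 8)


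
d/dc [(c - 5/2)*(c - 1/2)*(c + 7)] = 3*c^2 + 8*c - 79/4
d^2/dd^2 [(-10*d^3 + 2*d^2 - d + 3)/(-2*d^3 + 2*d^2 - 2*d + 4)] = (8*d^6 - 27*d^5 + 105*d^4 - 16*d^3 - 54*d^2 + 105*d - 3)/(d^9 - 3*d^8 + 6*d^7 - 13*d^6 + 18*d^5 - 21*d^4 + 25*d^3 - 18*d^2 + 12*d - 8)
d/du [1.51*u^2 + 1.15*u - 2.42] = 3.02*u + 1.15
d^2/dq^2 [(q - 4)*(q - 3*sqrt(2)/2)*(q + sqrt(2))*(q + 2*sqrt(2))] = 12*q^2 - 24*q + 9*sqrt(2)*q - 12*sqrt(2) - 10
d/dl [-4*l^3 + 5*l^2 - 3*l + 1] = -12*l^2 + 10*l - 3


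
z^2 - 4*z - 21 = (z - 7)*(z + 3)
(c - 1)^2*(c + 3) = c^3 + c^2 - 5*c + 3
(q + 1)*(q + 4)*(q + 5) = q^3 + 10*q^2 + 29*q + 20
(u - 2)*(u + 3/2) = u^2 - u/2 - 3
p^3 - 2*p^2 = p^2*(p - 2)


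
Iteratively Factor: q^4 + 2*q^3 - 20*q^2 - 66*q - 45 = (q + 1)*(q^3 + q^2 - 21*q - 45) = (q + 1)*(q + 3)*(q^2 - 2*q - 15) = (q - 5)*(q + 1)*(q + 3)*(q + 3)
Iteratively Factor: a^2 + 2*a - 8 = (a - 2)*(a + 4)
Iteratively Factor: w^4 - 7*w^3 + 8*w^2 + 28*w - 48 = (w - 4)*(w^3 - 3*w^2 - 4*w + 12) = (w - 4)*(w + 2)*(w^2 - 5*w + 6) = (w - 4)*(w - 3)*(w + 2)*(w - 2)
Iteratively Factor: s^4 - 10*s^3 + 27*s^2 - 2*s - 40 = (s + 1)*(s^3 - 11*s^2 + 38*s - 40) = (s - 2)*(s + 1)*(s^2 - 9*s + 20) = (s - 4)*(s - 2)*(s + 1)*(s - 5)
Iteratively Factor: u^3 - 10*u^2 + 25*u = (u - 5)*(u^2 - 5*u) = (u - 5)^2*(u)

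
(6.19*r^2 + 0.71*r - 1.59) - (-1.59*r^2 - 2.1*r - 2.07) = 7.78*r^2 + 2.81*r + 0.48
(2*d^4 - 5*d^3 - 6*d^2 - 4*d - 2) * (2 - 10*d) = -20*d^5 + 54*d^4 + 50*d^3 + 28*d^2 + 12*d - 4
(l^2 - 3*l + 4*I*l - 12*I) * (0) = 0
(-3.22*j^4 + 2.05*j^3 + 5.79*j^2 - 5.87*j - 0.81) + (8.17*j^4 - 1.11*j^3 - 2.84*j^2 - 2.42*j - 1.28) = 4.95*j^4 + 0.94*j^3 + 2.95*j^2 - 8.29*j - 2.09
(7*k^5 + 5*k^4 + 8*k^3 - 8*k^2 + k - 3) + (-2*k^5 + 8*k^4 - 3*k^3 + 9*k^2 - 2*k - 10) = 5*k^5 + 13*k^4 + 5*k^3 + k^2 - k - 13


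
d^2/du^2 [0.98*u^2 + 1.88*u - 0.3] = 1.96000000000000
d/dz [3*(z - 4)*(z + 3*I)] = 6*z - 12 + 9*I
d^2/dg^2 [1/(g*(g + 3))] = 2*(g^2 + g*(g + 3) + (g + 3)^2)/(g^3*(g + 3)^3)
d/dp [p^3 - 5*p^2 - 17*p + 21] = 3*p^2 - 10*p - 17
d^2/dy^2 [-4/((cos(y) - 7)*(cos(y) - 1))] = 8*(2*sin(y)^4 - 19*sin(y)^2 + 43*cos(y) - 3*cos(3*y) - 40)/((cos(y) - 7)^3*(cos(y) - 1)^3)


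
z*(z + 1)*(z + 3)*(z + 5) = z^4 + 9*z^3 + 23*z^2 + 15*z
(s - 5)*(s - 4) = s^2 - 9*s + 20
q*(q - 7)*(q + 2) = q^3 - 5*q^2 - 14*q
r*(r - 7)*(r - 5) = r^3 - 12*r^2 + 35*r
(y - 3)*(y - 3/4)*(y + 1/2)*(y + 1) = y^4 - 9*y^3/4 - 23*y^2/8 + 3*y/2 + 9/8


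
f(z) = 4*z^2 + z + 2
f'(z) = 8*z + 1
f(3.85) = 65.14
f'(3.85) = 31.80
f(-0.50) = 2.50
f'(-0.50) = -3.00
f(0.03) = 2.03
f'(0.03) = 1.24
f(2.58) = 31.21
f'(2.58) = 21.64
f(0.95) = 6.56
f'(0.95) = 8.60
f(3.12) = 44.06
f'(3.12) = 25.96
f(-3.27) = 41.50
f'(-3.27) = -25.16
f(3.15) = 44.84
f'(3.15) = 26.20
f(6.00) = 152.00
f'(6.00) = 49.00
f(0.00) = 2.00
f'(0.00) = 1.00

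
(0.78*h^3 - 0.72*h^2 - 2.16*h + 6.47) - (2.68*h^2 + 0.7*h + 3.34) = 0.78*h^3 - 3.4*h^2 - 2.86*h + 3.13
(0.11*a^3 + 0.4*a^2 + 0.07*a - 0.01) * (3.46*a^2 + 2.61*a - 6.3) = 0.3806*a^5 + 1.6711*a^4 + 0.5932*a^3 - 2.3719*a^2 - 0.4671*a + 0.063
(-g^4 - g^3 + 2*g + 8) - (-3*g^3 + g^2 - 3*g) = -g^4 + 2*g^3 - g^2 + 5*g + 8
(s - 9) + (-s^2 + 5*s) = -s^2 + 6*s - 9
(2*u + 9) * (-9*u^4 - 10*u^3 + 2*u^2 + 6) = -18*u^5 - 101*u^4 - 86*u^3 + 18*u^2 + 12*u + 54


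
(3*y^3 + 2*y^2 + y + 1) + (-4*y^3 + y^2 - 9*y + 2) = -y^3 + 3*y^2 - 8*y + 3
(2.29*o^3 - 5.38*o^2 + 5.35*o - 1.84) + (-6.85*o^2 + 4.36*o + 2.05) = 2.29*o^3 - 12.23*o^2 + 9.71*o + 0.21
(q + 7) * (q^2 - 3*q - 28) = q^3 + 4*q^2 - 49*q - 196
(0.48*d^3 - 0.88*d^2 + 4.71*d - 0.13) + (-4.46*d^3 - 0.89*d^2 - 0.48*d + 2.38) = -3.98*d^3 - 1.77*d^2 + 4.23*d + 2.25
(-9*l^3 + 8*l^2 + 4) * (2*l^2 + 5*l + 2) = -18*l^5 - 29*l^4 + 22*l^3 + 24*l^2 + 20*l + 8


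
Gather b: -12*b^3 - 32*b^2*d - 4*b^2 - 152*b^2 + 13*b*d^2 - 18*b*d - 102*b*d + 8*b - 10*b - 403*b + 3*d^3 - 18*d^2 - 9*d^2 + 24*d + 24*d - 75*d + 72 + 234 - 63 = -12*b^3 + b^2*(-32*d - 156) + b*(13*d^2 - 120*d - 405) + 3*d^3 - 27*d^2 - 27*d + 243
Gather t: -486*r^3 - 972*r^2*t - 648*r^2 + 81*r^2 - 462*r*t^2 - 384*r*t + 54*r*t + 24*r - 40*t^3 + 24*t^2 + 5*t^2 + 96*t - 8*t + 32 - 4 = -486*r^3 - 567*r^2 + 24*r - 40*t^3 + t^2*(29 - 462*r) + t*(-972*r^2 - 330*r + 88) + 28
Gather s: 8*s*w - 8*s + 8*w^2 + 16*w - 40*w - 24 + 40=s*(8*w - 8) + 8*w^2 - 24*w + 16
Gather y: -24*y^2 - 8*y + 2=-24*y^2 - 8*y + 2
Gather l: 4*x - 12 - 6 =4*x - 18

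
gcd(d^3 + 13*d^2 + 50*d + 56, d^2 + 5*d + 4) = d + 4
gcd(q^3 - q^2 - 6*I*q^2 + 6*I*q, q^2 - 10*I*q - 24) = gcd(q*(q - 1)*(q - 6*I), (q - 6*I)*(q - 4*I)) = q - 6*I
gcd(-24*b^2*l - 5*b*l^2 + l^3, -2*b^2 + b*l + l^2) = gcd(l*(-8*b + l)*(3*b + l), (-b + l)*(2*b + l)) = 1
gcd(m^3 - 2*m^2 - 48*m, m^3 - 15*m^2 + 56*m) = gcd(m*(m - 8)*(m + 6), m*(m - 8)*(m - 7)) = m^2 - 8*m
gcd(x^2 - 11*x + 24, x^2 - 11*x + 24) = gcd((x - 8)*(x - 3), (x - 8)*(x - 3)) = x^2 - 11*x + 24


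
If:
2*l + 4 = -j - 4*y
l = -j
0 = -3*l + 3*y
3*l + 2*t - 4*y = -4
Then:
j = 4/5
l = -4/5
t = -12/5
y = -4/5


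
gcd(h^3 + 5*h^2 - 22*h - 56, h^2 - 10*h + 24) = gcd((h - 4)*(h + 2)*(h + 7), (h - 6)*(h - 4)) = h - 4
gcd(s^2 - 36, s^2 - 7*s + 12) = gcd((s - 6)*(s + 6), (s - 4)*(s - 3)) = 1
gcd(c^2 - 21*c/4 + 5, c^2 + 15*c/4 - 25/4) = c - 5/4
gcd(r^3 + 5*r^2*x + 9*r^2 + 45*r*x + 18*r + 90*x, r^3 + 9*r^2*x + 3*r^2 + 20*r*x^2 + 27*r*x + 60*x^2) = r^2 + 5*r*x + 3*r + 15*x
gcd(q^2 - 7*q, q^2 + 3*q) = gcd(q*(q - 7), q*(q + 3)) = q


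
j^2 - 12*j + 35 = (j - 7)*(j - 5)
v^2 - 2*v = v*(v - 2)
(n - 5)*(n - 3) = n^2 - 8*n + 15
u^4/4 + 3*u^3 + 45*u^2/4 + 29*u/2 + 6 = (u/4 + 1)*(u + 1)^2*(u + 6)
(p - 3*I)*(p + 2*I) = p^2 - I*p + 6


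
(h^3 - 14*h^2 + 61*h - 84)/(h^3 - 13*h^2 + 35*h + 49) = (h^2 - 7*h + 12)/(h^2 - 6*h - 7)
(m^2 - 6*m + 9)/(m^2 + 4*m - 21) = (m - 3)/(m + 7)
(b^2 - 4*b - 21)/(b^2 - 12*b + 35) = (b + 3)/(b - 5)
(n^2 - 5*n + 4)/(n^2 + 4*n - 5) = (n - 4)/(n + 5)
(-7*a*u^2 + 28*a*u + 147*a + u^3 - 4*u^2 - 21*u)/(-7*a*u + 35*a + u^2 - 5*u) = (u^2 - 4*u - 21)/(u - 5)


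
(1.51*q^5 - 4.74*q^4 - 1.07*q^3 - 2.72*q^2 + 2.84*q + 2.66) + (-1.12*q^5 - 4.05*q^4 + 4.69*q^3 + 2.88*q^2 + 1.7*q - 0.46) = 0.39*q^5 - 8.79*q^4 + 3.62*q^3 + 0.16*q^2 + 4.54*q + 2.2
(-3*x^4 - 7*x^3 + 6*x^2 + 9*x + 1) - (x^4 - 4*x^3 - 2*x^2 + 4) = -4*x^4 - 3*x^3 + 8*x^2 + 9*x - 3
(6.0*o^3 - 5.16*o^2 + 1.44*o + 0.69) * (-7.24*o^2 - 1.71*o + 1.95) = -43.44*o^5 + 27.0984*o^4 + 10.098*o^3 - 17.52*o^2 + 1.6281*o + 1.3455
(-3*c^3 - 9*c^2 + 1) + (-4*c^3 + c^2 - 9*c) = -7*c^3 - 8*c^2 - 9*c + 1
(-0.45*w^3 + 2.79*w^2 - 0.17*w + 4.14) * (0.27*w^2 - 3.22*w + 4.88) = -0.1215*w^5 + 2.2023*w^4 - 11.2257*w^3 + 15.2804*w^2 - 14.1604*w + 20.2032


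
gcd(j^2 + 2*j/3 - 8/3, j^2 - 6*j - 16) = j + 2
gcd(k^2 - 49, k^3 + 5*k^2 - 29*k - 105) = k + 7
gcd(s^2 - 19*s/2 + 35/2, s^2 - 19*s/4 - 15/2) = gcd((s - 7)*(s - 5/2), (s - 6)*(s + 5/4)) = 1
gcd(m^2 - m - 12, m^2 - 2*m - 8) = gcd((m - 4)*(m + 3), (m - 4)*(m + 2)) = m - 4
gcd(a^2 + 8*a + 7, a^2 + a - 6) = 1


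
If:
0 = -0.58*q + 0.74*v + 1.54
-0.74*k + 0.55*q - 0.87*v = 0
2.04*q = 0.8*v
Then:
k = 2.66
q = -1.18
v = -3.00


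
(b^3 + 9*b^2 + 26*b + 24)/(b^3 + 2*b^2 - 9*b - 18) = (b + 4)/(b - 3)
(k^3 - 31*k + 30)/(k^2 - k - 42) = (k^2 - 6*k + 5)/(k - 7)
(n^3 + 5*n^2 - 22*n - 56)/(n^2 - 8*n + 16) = (n^2 + 9*n + 14)/(n - 4)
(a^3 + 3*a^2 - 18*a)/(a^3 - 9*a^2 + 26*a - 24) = a*(a + 6)/(a^2 - 6*a + 8)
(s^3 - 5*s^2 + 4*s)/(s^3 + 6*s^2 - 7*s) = (s - 4)/(s + 7)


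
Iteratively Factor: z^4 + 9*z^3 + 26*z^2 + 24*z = (z)*(z^3 + 9*z^2 + 26*z + 24) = z*(z + 3)*(z^2 + 6*z + 8) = z*(z + 2)*(z + 3)*(z + 4)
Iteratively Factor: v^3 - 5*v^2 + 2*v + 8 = (v - 2)*(v^2 - 3*v - 4) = (v - 4)*(v - 2)*(v + 1)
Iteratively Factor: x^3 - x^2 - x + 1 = (x - 1)*(x^2 - 1) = (x - 1)^2*(x + 1)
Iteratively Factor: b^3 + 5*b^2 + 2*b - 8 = (b - 1)*(b^2 + 6*b + 8) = (b - 1)*(b + 2)*(b + 4)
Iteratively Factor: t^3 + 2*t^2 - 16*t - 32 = (t + 4)*(t^2 - 2*t - 8) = (t + 2)*(t + 4)*(t - 4)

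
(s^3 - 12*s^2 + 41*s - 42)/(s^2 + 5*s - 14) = (s^2 - 10*s + 21)/(s + 7)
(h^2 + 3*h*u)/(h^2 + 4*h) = (h + 3*u)/(h + 4)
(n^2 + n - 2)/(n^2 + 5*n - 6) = (n + 2)/(n + 6)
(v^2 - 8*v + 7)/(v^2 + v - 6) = (v^2 - 8*v + 7)/(v^2 + v - 6)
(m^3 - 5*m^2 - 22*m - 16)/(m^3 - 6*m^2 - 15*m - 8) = (m + 2)/(m + 1)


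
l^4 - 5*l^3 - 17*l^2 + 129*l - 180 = (l - 4)*(l - 3)^2*(l + 5)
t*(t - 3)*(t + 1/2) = t^3 - 5*t^2/2 - 3*t/2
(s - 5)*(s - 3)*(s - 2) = s^3 - 10*s^2 + 31*s - 30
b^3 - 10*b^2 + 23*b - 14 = (b - 7)*(b - 2)*(b - 1)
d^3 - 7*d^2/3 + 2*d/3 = d*(d - 2)*(d - 1/3)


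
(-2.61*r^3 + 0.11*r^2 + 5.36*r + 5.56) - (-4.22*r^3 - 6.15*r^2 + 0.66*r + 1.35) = 1.61*r^3 + 6.26*r^2 + 4.7*r + 4.21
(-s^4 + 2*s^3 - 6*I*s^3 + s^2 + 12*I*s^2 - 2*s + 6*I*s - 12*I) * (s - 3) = -s^5 + 5*s^4 - 6*I*s^4 - 5*s^3 + 30*I*s^3 - 5*s^2 - 30*I*s^2 + 6*s - 30*I*s + 36*I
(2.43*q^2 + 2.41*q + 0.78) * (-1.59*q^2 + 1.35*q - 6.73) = -3.8637*q^4 - 0.5514*q^3 - 14.3406*q^2 - 15.1663*q - 5.2494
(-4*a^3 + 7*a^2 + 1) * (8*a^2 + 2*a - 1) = -32*a^5 + 48*a^4 + 18*a^3 + a^2 + 2*a - 1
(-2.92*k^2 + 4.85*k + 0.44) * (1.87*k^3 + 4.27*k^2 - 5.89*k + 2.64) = -5.4604*k^5 - 3.3989*k^4 + 38.7311*k^3 - 34.3965*k^2 + 10.2124*k + 1.1616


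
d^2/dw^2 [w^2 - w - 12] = 2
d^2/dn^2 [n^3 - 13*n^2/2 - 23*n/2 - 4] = 6*n - 13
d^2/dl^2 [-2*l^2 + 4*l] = -4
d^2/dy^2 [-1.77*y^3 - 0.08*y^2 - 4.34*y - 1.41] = -10.62*y - 0.16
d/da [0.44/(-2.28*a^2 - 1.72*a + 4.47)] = (2.0064*a + 0.7568)/(2.28*a^2 + 1.72*a - 4.47)^2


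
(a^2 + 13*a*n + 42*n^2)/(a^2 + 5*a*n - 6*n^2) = (a + 7*n)/(a - n)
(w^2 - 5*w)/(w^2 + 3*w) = (w - 5)/(w + 3)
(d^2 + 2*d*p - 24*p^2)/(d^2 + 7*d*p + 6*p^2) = (d - 4*p)/(d + p)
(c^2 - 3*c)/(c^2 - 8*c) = (c - 3)/(c - 8)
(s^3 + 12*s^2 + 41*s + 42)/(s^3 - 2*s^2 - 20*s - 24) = (s^2 + 10*s + 21)/(s^2 - 4*s - 12)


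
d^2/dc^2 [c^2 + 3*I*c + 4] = 2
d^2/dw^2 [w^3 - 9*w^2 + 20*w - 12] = 6*w - 18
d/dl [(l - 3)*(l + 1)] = 2*l - 2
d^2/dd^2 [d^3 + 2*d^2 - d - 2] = 6*d + 4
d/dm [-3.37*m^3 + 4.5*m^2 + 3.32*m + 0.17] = -10.11*m^2 + 9.0*m + 3.32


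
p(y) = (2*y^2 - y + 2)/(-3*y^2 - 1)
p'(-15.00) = 0.00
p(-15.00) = -0.69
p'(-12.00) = 0.00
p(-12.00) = -0.70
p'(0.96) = 0.42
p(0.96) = -0.77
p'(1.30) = 0.17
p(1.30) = -0.67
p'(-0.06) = 0.50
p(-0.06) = -2.05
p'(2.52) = 0.01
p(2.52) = -0.61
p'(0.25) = 1.99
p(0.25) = -1.58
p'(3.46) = -0.01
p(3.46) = -0.61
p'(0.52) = 1.33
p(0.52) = -1.12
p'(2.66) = 0.00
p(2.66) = -0.61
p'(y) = 6*y*(2*y^2 - y + 2)/(-3*y^2 - 1)^2 + (4*y - 1)/(-3*y^2 - 1)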